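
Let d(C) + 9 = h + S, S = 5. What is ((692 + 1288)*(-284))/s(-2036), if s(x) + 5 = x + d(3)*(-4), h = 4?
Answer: 562320/2041 ≈ 275.51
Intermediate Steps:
d(C) = 0 (d(C) = -9 + (4 + 5) = -9 + 9 = 0)
s(x) = -5 + x (s(x) = -5 + (x + 0*(-4)) = -5 + (x + 0) = -5 + x)
((692 + 1288)*(-284))/s(-2036) = ((692 + 1288)*(-284))/(-5 - 2036) = (1980*(-284))/(-2041) = -562320*(-1/2041) = 562320/2041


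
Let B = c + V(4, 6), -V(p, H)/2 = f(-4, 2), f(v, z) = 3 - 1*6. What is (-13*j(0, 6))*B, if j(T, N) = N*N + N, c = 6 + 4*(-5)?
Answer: 4368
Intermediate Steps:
f(v, z) = -3 (f(v, z) = 3 - 6 = -3)
V(p, H) = 6 (V(p, H) = -2*(-3) = 6)
c = -14 (c = 6 - 20 = -14)
j(T, N) = N + N² (j(T, N) = N² + N = N + N²)
B = -8 (B = -14 + 6 = -8)
(-13*j(0, 6))*B = -78*(1 + 6)*(-8) = -78*7*(-8) = -13*42*(-8) = -546*(-8) = 4368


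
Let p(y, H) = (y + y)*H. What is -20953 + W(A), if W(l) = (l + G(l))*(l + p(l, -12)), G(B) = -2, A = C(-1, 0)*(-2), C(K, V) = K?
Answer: -20953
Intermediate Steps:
p(y, H) = 2*H*y (p(y, H) = (2*y)*H = 2*H*y)
A = 2 (A = -1*(-2) = 2)
W(l) = -23*l*(-2 + l) (W(l) = (l - 2)*(l + 2*(-12)*l) = (-2 + l)*(l - 24*l) = (-2 + l)*(-23*l) = -23*l*(-2 + l))
-20953 + W(A) = -20953 + 23*2*(2 - 1*2) = -20953 + 23*2*(2 - 2) = -20953 + 23*2*0 = -20953 + 0 = -20953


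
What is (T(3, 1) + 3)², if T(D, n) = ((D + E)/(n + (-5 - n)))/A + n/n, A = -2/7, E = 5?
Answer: 2304/25 ≈ 92.160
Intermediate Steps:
A = -2/7 (A = -2*⅐ = -2/7 ≈ -0.28571)
T(D, n) = 9/2 + 7*D/10 (T(D, n) = ((D + 5)/(n + (-5 - n)))/(-2/7) + n/n = ((5 + D)/(-5))*(-7/2) + 1 = ((5 + D)*(-⅕))*(-7/2) + 1 = (-1 - D/5)*(-7/2) + 1 = (7/2 + 7*D/10) + 1 = 9/2 + 7*D/10)
(T(3, 1) + 3)² = ((9/2 + (7/10)*3) + 3)² = ((9/2 + 21/10) + 3)² = (33/5 + 3)² = (48/5)² = 2304/25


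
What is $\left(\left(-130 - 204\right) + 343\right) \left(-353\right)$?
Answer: $-3177$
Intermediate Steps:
$\left(\left(-130 - 204\right) + 343\right) \left(-353\right) = \left(-334 + 343\right) \left(-353\right) = 9 \left(-353\right) = -3177$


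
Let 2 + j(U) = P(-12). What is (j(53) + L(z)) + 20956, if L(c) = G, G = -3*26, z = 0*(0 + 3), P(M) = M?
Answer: 20864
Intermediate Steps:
j(U) = -14 (j(U) = -2 - 12 = -14)
z = 0 (z = 0*3 = 0)
G = -78
L(c) = -78
(j(53) + L(z)) + 20956 = (-14 - 78) + 20956 = -92 + 20956 = 20864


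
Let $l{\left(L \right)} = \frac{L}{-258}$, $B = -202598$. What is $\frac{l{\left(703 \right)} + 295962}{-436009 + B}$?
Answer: $- \frac{76357493}{164760606} \approx -0.46345$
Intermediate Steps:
$l{\left(L \right)} = - \frac{L}{258}$ ($l{\left(L \right)} = L \left(- \frac{1}{258}\right) = - \frac{L}{258}$)
$\frac{l{\left(703 \right)} + 295962}{-436009 + B} = \frac{\left(- \frac{1}{258}\right) 703 + 295962}{-436009 - 202598} = \frac{- \frac{703}{258} + 295962}{-638607} = \frac{76357493}{258} \left(- \frac{1}{638607}\right) = - \frac{76357493}{164760606}$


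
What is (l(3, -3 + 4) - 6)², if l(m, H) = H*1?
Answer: 25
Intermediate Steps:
l(m, H) = H
(l(3, -3 + 4) - 6)² = ((-3 + 4) - 6)² = (1 - 6)² = (-5)² = 25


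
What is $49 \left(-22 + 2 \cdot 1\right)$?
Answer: $-980$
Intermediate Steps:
$49 \left(-22 + 2 \cdot 1\right) = 49 \left(-22 + 2\right) = 49 \left(-20\right) = -980$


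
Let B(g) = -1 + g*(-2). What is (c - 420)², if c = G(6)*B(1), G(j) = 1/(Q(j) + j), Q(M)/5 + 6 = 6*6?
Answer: 477029281/2704 ≈ 1.7642e+5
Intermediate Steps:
Q(M) = 150 (Q(M) = -30 + 5*(6*6) = -30 + 5*36 = -30 + 180 = 150)
B(g) = -1 - 2*g
G(j) = 1/(150 + j)
c = -1/52 (c = (-1 - 2*1)/(150 + 6) = (-1 - 2)/156 = (1/156)*(-3) = -1/52 ≈ -0.019231)
(c - 420)² = (-1/52 - 420)² = (-21841/52)² = 477029281/2704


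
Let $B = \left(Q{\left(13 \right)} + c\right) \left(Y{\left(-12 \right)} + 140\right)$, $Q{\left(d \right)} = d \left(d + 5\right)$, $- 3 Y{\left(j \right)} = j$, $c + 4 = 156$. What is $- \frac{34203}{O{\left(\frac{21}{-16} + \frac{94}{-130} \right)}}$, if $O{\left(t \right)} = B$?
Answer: $- \frac{11401}{18528} \approx -0.61534$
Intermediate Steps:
$c = 152$ ($c = -4 + 156 = 152$)
$Y{\left(j \right)} = - \frac{j}{3}$
$Q{\left(d \right)} = d \left(5 + d\right)$
$B = 55584$ ($B = \left(13 \left(5 + 13\right) + 152\right) \left(\left(- \frac{1}{3}\right) \left(-12\right) + 140\right) = \left(13 \cdot 18 + 152\right) \left(4 + 140\right) = \left(234 + 152\right) 144 = 386 \cdot 144 = 55584$)
$O{\left(t \right)} = 55584$
$- \frac{34203}{O{\left(\frac{21}{-16} + \frac{94}{-130} \right)}} = - \frac{34203}{55584} = \left(-34203\right) \frac{1}{55584} = - \frac{11401}{18528}$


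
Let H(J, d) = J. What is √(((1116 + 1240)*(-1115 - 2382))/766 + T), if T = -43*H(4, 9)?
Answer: 3*I*√178109554/383 ≈ 104.54*I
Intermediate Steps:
T = -172 (T = -43*4 = -172)
√(((1116 + 1240)*(-1115 - 2382))/766 + T) = √(((1116 + 1240)*(-1115 - 2382))/766 - 172) = √((2356*(-3497))*(1/766) - 172) = √(-8238932*1/766 - 172) = √(-4119466/383 - 172) = √(-4185342/383) = 3*I*√178109554/383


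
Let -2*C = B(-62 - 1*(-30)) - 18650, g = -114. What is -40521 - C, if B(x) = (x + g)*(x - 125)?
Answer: -38385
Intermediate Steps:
B(x) = (-125 + x)*(-114 + x) (B(x) = (x - 114)*(x - 125) = (-114 + x)*(-125 + x) = (-125 + x)*(-114 + x))
C = -2136 (C = -((14250 + (-62 - 1*(-30))**2 - 239*(-62 - 1*(-30))) - 18650)/2 = -((14250 + (-62 + 30)**2 - 239*(-62 + 30)) - 18650)/2 = -((14250 + (-32)**2 - 239*(-32)) - 18650)/2 = -((14250 + 1024 + 7648) - 18650)/2 = -(22922 - 18650)/2 = -1/2*4272 = -2136)
-40521 - C = -40521 - 1*(-2136) = -40521 + 2136 = -38385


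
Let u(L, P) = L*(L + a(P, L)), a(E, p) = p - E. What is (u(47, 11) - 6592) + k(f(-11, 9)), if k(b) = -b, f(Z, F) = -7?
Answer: -2684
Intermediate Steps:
u(L, P) = L*(-P + 2*L) (u(L, P) = L*(L + (L - P)) = L*(-P + 2*L))
(u(47, 11) - 6592) + k(f(-11, 9)) = (47*(-1*11 + 2*47) - 6592) - 1*(-7) = (47*(-11 + 94) - 6592) + 7 = (47*83 - 6592) + 7 = (3901 - 6592) + 7 = -2691 + 7 = -2684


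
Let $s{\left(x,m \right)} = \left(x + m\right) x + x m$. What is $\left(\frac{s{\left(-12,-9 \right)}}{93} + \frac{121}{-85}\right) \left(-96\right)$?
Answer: $- \frac{619104}{2635} \approx -234.95$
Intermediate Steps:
$s{\left(x,m \right)} = m x + x \left(m + x\right)$ ($s{\left(x,m \right)} = \left(m + x\right) x + m x = x \left(m + x\right) + m x = m x + x \left(m + x\right)$)
$\left(\frac{s{\left(-12,-9 \right)}}{93} + \frac{121}{-85}\right) \left(-96\right) = \left(\frac{\left(-12\right) \left(-12 + 2 \left(-9\right)\right)}{93} + \frac{121}{-85}\right) \left(-96\right) = \left(- 12 \left(-12 - 18\right) \frac{1}{93} + 121 \left(- \frac{1}{85}\right)\right) \left(-96\right) = \left(\left(-12\right) \left(-30\right) \frac{1}{93} - \frac{121}{85}\right) \left(-96\right) = \left(360 \cdot \frac{1}{93} - \frac{121}{85}\right) \left(-96\right) = \left(\frac{120}{31} - \frac{121}{85}\right) \left(-96\right) = \frac{6449}{2635} \left(-96\right) = - \frac{619104}{2635}$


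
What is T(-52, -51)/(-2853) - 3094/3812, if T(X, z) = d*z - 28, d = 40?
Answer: -471983/5437818 ≈ -0.086796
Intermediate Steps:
T(X, z) = -28 + 40*z (T(X, z) = 40*z - 28 = -28 + 40*z)
T(-52, -51)/(-2853) - 3094/3812 = (-28 + 40*(-51))/(-2853) - 3094/3812 = (-28 - 2040)*(-1/2853) - 3094*1/3812 = -2068*(-1/2853) - 1547/1906 = 2068/2853 - 1547/1906 = -471983/5437818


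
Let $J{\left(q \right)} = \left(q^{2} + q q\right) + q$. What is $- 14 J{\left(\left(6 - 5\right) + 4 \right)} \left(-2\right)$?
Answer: $1540$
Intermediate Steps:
$J{\left(q \right)} = q + 2 q^{2}$ ($J{\left(q \right)} = \left(q^{2} + q^{2}\right) + q = 2 q^{2} + q = q + 2 q^{2}$)
$- 14 J{\left(\left(6 - 5\right) + 4 \right)} \left(-2\right) = - 14 \left(\left(6 - 5\right) + 4\right) \left(1 + 2 \left(\left(6 - 5\right) + 4\right)\right) \left(-2\right) = - 14 \left(1 + 4\right) \left(1 + 2 \left(1 + 4\right)\right) \left(-2\right) = - 14 \cdot 5 \left(1 + 2 \cdot 5\right) \left(-2\right) = - 14 \cdot 5 \left(1 + 10\right) \left(-2\right) = - 14 \cdot 5 \cdot 11 \left(-2\right) = \left(-14\right) 55 \left(-2\right) = \left(-770\right) \left(-2\right) = 1540$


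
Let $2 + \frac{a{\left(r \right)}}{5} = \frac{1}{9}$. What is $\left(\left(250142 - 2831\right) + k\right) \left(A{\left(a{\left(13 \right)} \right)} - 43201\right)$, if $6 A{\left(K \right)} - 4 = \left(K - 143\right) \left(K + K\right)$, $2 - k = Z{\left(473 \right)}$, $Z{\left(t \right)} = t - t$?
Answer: $- \frac{2567371339093}{243} \approx -1.0565 \cdot 10^{10}$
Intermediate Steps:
$Z{\left(t \right)} = 0$
$k = 2$ ($k = 2 - 0 = 2 + 0 = 2$)
$a{\left(r \right)} = - \frac{85}{9}$ ($a{\left(r \right)} = -10 + \frac{5}{9} = - \frac{85}{9}$)
$A{\left(K \right)} = \frac{2}{3} + \frac{K \left(-143 + K\right)}{3}$ ($A{\left(K \right)} = \frac{2}{3} + \frac{\left(K - 143\right) \left(K + K\right)}{6} = \frac{2}{3} + \frac{\left(-143 + K\right) 2 K}{6} = \frac{2}{3} + \frac{2 K \left(-143 + K\right)}{6} = \frac{2}{3} + \frac{K \left(-143 + K\right)}{3}$)
$\left(\left(250142 - 2831\right) + k\right) \left(A{\left(a{\left(13 \right)} \right)} - 43201\right) = \left(\left(250142 - 2831\right) + 2\right) \left(\left(\frac{2}{3} - - \frac{12155}{27} + \frac{\left(- \frac{85}{9}\right)^{2}}{3}\right) - 43201\right) = \left(247311 + 2\right) \left(\left(\frac{2}{3} + \frac{12155}{27} + \frac{1}{3} \cdot \frac{7225}{81}\right) - 43201\right) = 247313 \left(\left(\frac{2}{3} + \frac{12155}{27} + \frac{7225}{243}\right) - 43201\right) = 247313 \left(\frac{116782}{243} - 43201\right) = 247313 \left(- \frac{10381061}{243}\right) = - \frac{2567371339093}{243}$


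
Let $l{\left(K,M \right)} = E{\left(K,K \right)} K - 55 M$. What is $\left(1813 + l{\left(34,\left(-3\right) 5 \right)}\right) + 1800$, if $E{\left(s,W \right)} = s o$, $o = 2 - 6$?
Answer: $-186$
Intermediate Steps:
$o = -4$ ($o = 2 - 6 = -4$)
$E{\left(s,W \right)} = - 4 s$ ($E{\left(s,W \right)} = s \left(-4\right) = - 4 s$)
$l{\left(K,M \right)} = - 55 M - 4 K^{2}$ ($l{\left(K,M \right)} = - 4 K K - 55 M = - 4 K^{2} - 55 M = - 55 M - 4 K^{2}$)
$\left(1813 + l{\left(34,\left(-3\right) 5 \right)}\right) + 1800 = \left(1813 - \left(4624 + 55 \left(-3\right) 5\right)\right) + 1800 = \left(1813 - 3799\right) + 1800 = -1986 + 1800 = -186$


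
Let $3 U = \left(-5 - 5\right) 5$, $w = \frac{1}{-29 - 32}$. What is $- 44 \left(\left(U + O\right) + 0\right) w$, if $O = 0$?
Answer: $- \frac{2200}{183} \approx -12.022$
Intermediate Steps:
$w = - \frac{1}{61}$ ($w = \frac{1}{-61} = - \frac{1}{61} \approx -0.016393$)
$U = - \frac{50}{3}$ ($U = \frac{\left(-5 - 5\right) 5}{3} = \frac{\left(-10\right) 5}{3} = \frac{1}{3} \left(-50\right) = - \frac{50}{3} \approx -16.667$)
$- 44 \left(\left(U + O\right) + 0\right) w = - 44 \left(\left(- \frac{50}{3} + 0\right) + 0\right) \left(- \frac{1}{61}\right) = - 44 \left(- \frac{50}{3} + 0\right) \left(- \frac{1}{61}\right) = \left(-44\right) \left(- \frac{50}{3}\right) \left(- \frac{1}{61}\right) = \frac{2200}{3} \left(- \frac{1}{61}\right) = - \frac{2200}{183}$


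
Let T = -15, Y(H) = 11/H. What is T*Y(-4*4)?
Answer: 165/16 ≈ 10.313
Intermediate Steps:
T*Y(-4*4) = -165/((-4*4)) = -165/(-16) = -165*(-1)/16 = -15*(-11/16) = 165/16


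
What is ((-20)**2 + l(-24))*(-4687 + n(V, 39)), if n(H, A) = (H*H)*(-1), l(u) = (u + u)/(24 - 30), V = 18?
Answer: -2044488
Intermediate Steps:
l(u) = -u/3 (l(u) = (2*u)/(-6) = (2*u)*(-1/6) = -u/3)
n(H, A) = -H**2 (n(H, A) = H**2*(-1) = -H**2)
((-20)**2 + l(-24))*(-4687 + n(V, 39)) = ((-20)**2 - 1/3*(-24))*(-4687 - 1*18**2) = (400 + 8)*(-4687 - 1*324) = 408*(-4687 - 324) = 408*(-5011) = -2044488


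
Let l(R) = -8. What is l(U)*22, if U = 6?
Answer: -176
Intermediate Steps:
l(U)*22 = -8*22 = -176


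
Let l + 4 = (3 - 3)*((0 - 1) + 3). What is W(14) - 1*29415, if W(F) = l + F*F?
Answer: -29223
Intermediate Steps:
l = -4 (l = -4 + (3 - 3)*((0 - 1) + 3) = -4 + 0*(-1 + 3) = -4 + 0*2 = -4 + 0 = -4)
W(F) = -4 + F² (W(F) = -4 + F*F = -4 + F²)
W(14) - 1*29415 = (-4 + 14²) - 1*29415 = (-4 + 196) - 29415 = 192 - 29415 = -29223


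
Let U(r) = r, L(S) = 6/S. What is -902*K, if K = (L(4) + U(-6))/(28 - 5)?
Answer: 4059/23 ≈ 176.48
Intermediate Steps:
K = -9/46 (K = (6/4 - 6)/(28 - 5) = (6*(¼) - 6)/23 = (3/2 - 6)*(1/23) = -9/2*1/23 = -9/46 ≈ -0.19565)
-902*K = -902*(-9/46) = 4059/23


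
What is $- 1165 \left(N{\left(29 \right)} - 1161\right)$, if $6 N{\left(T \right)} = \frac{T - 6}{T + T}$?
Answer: $\frac{470665825}{348} \approx 1.3525 \cdot 10^{6}$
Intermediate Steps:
$N{\left(T \right)} = \frac{-6 + T}{12 T}$ ($N{\left(T \right)} = \frac{\left(T - 6\right) \frac{1}{T + T}}{6} = \frac{\left(T - 6\right) \frac{1}{2 T}}{6} = \frac{\left(-6 + T\right) \frac{1}{2 T}}{6} = \frac{\frac{1}{2} \frac{1}{T} \left(-6 + T\right)}{6} = \frac{-6 + T}{12 T}$)
$- 1165 \left(N{\left(29 \right)} - 1161\right) = - 1165 \left(\frac{-6 + 29}{12 \cdot 29} - 1161\right) = - 1165 \left(\frac{1}{12} \cdot \frac{1}{29} \cdot 23 - 1161\right) = - 1165 \left(\frac{23}{348} - 1161\right) = \left(-1165\right) \left(- \frac{404005}{348}\right) = \frac{470665825}{348}$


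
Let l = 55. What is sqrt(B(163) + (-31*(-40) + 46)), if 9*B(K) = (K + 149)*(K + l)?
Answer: sqrt(79590)/3 ≈ 94.039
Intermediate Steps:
B(K) = (55 + K)*(149 + K)/9 (B(K) = ((K + 149)*(K + 55))/9 = ((149 + K)*(55 + K))/9 = ((55 + K)*(149 + K))/9 = (55 + K)*(149 + K)/9)
sqrt(B(163) + (-31*(-40) + 46)) = sqrt((8195/9 + (1/9)*163**2 + (68/3)*163) + (-31*(-40) + 46)) = sqrt((8195/9 + (1/9)*26569 + 11084/3) + (1240 + 46)) = sqrt((8195/9 + 26569/9 + 11084/3) + 1286) = sqrt(22672/3 + 1286) = sqrt(26530/3) = sqrt(79590)/3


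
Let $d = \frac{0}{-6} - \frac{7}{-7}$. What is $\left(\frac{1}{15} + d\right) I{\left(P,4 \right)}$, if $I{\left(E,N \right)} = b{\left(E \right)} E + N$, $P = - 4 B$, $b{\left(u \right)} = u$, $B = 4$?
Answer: $\frac{832}{3} \approx 277.33$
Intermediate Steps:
$P = -16$ ($P = \left(-4\right) 4 = -16$)
$I{\left(E,N \right)} = N + E^{2}$ ($I{\left(E,N \right)} = E E + N = E^{2} + N = N + E^{2}$)
$d = 1$ ($d = 0 \left(- \frac{1}{6}\right) - -1 = 0 + 1 = 1$)
$\left(\frac{1}{15} + d\right) I{\left(P,4 \right)} = \left(\frac{1}{15} + 1\right) \left(4 + \left(-16\right)^{2}\right) = \left(\frac{1}{15} + 1\right) \left(4 + 256\right) = \frac{16}{15} \cdot 260 = \frac{832}{3}$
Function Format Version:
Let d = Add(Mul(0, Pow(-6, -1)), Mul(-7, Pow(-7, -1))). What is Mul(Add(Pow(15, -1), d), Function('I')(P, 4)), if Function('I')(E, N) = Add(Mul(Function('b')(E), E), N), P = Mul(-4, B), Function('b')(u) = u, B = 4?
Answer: Rational(832, 3) ≈ 277.33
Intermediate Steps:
P = -16 (P = Mul(-4, 4) = -16)
Function('I')(E, N) = Add(N, Pow(E, 2)) (Function('I')(E, N) = Add(Mul(E, E), N) = Add(Pow(E, 2), N) = Add(N, Pow(E, 2)))
d = 1 (d = Add(Mul(0, Rational(-1, 6)), Mul(-7, Rational(-1, 7))) = Add(0, 1) = 1)
Mul(Add(Pow(15, -1), d), Function('I')(P, 4)) = Mul(Add(Pow(15, -1), 1), Add(4, Pow(-16, 2))) = Mul(Add(Rational(1, 15), 1), Add(4, 256)) = Mul(Rational(16, 15), 260) = Rational(832, 3)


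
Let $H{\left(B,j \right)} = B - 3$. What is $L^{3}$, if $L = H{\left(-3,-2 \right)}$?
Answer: $-216$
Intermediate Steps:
$H{\left(B,j \right)} = -3 + B$
$L = -6$ ($L = -3 - 3 = -6$)
$L^{3} = \left(-6\right)^{3} = -216$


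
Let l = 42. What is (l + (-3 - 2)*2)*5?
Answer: 160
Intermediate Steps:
(l + (-3 - 2)*2)*5 = (42 + (-3 - 2)*2)*5 = (42 - 5*2)*5 = (42 - 10)*5 = 32*5 = 160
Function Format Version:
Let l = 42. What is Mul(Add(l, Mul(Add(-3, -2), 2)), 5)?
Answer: 160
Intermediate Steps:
Mul(Add(l, Mul(Add(-3, -2), 2)), 5) = Mul(Add(42, Mul(Add(-3, -2), 2)), 5) = Mul(Add(42, Mul(-5, 2)), 5) = Mul(Add(42, -10), 5) = Mul(32, 5) = 160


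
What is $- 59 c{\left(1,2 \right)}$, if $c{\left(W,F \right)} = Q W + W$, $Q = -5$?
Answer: $236$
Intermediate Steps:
$c{\left(W,F \right)} = - 4 W$ ($c{\left(W,F \right)} = - 5 W + W = - 4 W$)
$- 59 c{\left(1,2 \right)} = - 59 \left(\left(-4\right) 1\right) = \left(-59\right) \left(-4\right) = 236$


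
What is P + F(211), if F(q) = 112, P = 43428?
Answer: 43540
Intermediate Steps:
P + F(211) = 43428 + 112 = 43540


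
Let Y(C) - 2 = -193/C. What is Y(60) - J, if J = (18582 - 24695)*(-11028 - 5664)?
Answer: -6122291833/60 ≈ -1.0204e+8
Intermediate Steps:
Y(C) = 2 - 193/C
J = 102038196 (J = -6113*(-16692) = 102038196)
Y(60) - J = (2 - 193/60) - 1*102038196 = (2 - 193*1/60) - 102038196 = (2 - 193/60) - 102038196 = -73/60 - 102038196 = -6122291833/60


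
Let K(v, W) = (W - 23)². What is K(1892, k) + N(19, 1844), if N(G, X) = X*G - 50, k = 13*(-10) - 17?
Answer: 63886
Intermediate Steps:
k = -147 (k = -130 - 17 = -147)
N(G, X) = -50 + G*X (N(G, X) = G*X - 50 = -50 + G*X)
K(v, W) = (-23 + W)²
K(1892, k) + N(19, 1844) = (-23 - 147)² + (-50 + 19*1844) = (-170)² + (-50 + 35036) = 28900 + 34986 = 63886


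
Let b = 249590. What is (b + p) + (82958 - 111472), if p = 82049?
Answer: 303125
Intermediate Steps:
(b + p) + (82958 - 111472) = (249590 + 82049) + (82958 - 111472) = 331639 - 28514 = 303125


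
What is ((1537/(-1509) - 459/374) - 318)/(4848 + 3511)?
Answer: -10631521/277502082 ≈ -0.038311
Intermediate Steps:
((1537/(-1509) - 459/374) - 318)/(4848 + 3511) = ((1537*(-1/1509) - 459*1/374) - 318)/8359 = ((-1537/1509 - 27/22) - 318)*(1/8359) = (-74557/33198 - 318)*(1/8359) = -10631521/33198*1/8359 = -10631521/277502082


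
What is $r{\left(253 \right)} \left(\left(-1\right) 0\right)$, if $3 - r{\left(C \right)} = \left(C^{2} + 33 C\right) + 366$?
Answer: $0$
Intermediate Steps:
$r{\left(C \right)} = -363 - C^{2} - 33 C$ ($r{\left(C \right)} = 3 - \left(\left(C^{2} + 33 C\right) + 366\right) = 3 - \left(366 + C^{2} + 33 C\right) = -363 - C^{2} - 33 C$)
$r{\left(253 \right)} \left(\left(-1\right) 0\right) = \left(-363 - 253^{2} - 8349\right) \left(\left(-1\right) 0\right) = \left(-363 - 64009 - 8349\right) 0 = \left(-72721\right) 0 = 0$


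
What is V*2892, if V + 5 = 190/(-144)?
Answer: -109655/6 ≈ -18276.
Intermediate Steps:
V = -455/72 (V = -5 + 190/(-144) = -5 + 190*(-1/144) = -5 - 95/72 = -455/72 ≈ -6.3194)
V*2892 = -455/72*2892 = -109655/6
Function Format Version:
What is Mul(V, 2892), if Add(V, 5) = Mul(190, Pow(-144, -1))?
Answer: Rational(-109655, 6) ≈ -18276.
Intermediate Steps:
V = Rational(-455, 72) (V = Add(-5, Mul(190, Pow(-144, -1))) = Add(-5, Mul(190, Rational(-1, 144))) = Add(-5, Rational(-95, 72)) = Rational(-455, 72) ≈ -6.3194)
Mul(V, 2892) = Mul(Rational(-455, 72), 2892) = Rational(-109655, 6)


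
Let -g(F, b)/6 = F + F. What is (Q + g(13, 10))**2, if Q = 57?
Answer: 9801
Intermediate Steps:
g(F, b) = -12*F (g(F, b) = -6*(F + F) = -12*F)
(Q + g(13, 10))**2 = (57 - 12*13)**2 = (57 - 156)**2 = (-99)**2 = 9801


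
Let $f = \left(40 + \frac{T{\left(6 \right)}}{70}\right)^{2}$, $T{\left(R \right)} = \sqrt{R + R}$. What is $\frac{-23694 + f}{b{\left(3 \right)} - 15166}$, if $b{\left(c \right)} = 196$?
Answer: $\frac{27065147}{18338250} - \frac{8 \sqrt{3}}{52395} \approx 1.4756$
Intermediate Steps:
$T{\left(R \right)} = \sqrt{2} \sqrt{R}$ ($T{\left(R \right)} = \sqrt{2 R} = \sqrt{2} \sqrt{R}$)
$f = \left(40 + \frac{\sqrt{3}}{35}\right)^{2}$ ($f = \left(40 + \frac{\sqrt{2} \sqrt{6}}{70}\right)^{2} = \left(40 + 2 \sqrt{3} \cdot \frac{1}{70}\right)^{2} = \left(40 + \frac{\sqrt{3}}{35}\right)^{2} \approx 1604.0$)
$\frac{-23694 + f}{b{\left(3 \right)} - 15166} = \frac{-23694 + \frac{\left(1400 + \sqrt{3}\right)^{2}}{1225}}{196 - 15166} = \frac{-23694 + \frac{\left(1400 + \sqrt{3}\right)^{2}}{1225}}{-14970} = \left(-23694 + \frac{\left(1400 + \sqrt{3}\right)^{2}}{1225}\right) \left(- \frac{1}{14970}\right) = \frac{3949}{2495} - \frac{\left(1400 + \sqrt{3}\right)^{2}}{18338250}$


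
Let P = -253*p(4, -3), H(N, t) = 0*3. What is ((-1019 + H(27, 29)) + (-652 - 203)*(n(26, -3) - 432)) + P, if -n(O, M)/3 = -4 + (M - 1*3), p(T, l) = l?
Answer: 343450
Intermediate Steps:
H(N, t) = 0
n(O, M) = 21 - 3*M (n(O, M) = -3*(-4 + (M - 1*3)) = -3*(-4 + (M - 3)) = -3*(-4 + (-3 + M)) = -3*(-7 + M) = 21 - 3*M)
P = 759 (P = -253*(-3) = 759)
((-1019 + H(27, 29)) + (-652 - 203)*(n(26, -3) - 432)) + P = ((-1019 + 0) + (-652 - 203)*((21 - 3*(-3)) - 432)) + 759 = (-1019 - 855*((21 + 9) - 432)) + 759 = (-1019 - 855*(30 - 432)) + 759 = (-1019 - 855*(-402)) + 759 = (-1019 + 343710) + 759 = 342691 + 759 = 343450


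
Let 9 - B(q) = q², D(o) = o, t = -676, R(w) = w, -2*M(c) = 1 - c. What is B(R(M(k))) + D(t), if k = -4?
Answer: -2693/4 ≈ -673.25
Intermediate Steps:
M(c) = -½ + c/2 (M(c) = -(1 - c)/2 = -½ + c/2)
B(q) = 9 - q²
B(R(M(k))) + D(t) = (9 - (-½ + (½)*(-4))²) - 676 = (9 - (-½ - 2)²) - 676 = (9 - (-5/2)²) - 676 = (9 - 1*25/4) - 676 = (9 - 25/4) - 676 = 11/4 - 676 = -2693/4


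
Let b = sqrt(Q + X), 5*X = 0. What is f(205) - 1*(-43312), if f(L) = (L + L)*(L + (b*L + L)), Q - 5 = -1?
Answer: 379512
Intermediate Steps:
X = 0 (X = (1/5)*0 = 0)
Q = 4 (Q = 5 - 1 = 4)
b = 2 (b = sqrt(4 + 0) = sqrt(4) = 2)
f(L) = 8*L**2 (f(L) = (L + L)*(L + (2*L + L)) = (2*L)*(L + 3*L) = (2*L)*(4*L) = 8*L**2)
f(205) - 1*(-43312) = 8*205**2 - 1*(-43312) = 8*42025 + 43312 = 336200 + 43312 = 379512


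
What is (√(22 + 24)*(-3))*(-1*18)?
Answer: 54*√46 ≈ 366.25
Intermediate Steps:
(√(22 + 24)*(-3))*(-1*18) = (√46*(-3))*(-18) = -3*√46*(-18) = 54*√46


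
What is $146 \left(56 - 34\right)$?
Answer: $3212$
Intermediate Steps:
$146 \left(56 - 34\right) = 146 \cdot 22 = 3212$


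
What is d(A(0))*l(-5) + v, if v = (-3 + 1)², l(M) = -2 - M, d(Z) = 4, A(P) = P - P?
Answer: 16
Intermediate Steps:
A(P) = 0
v = 4 (v = (-2)² = 4)
d(A(0))*l(-5) + v = 4*(-2 - 1*(-5)) + 4 = 4*(-2 + 5) + 4 = 4*3 + 4 = 12 + 4 = 16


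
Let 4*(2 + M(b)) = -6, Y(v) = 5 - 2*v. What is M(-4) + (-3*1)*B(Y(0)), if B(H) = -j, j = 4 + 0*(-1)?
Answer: 17/2 ≈ 8.5000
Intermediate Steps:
j = 4 (j = 4 + 0 = 4)
B(H) = -4 (B(H) = -1*4 = -4)
M(b) = -7/2 (M(b) = -2 + (¼)*(-6) = -2 - 3/2 = -7/2)
M(-4) + (-3*1)*B(Y(0)) = -7/2 - 3*1*(-4) = -7/2 - 3*(-4) = -7/2 + 12 = 17/2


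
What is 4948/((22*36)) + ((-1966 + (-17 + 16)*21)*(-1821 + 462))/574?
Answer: 133843993/28413 ≈ 4710.7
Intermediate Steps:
4948/((22*36)) + ((-1966 + (-17 + 16)*21)*(-1821 + 462))/574 = 4948/792 + ((-1966 - 1*21)*(-1359))*(1/574) = 4948*(1/792) + ((-1966 - 21)*(-1359))*(1/574) = 1237/198 - 1987*(-1359)*(1/574) = 1237/198 + 2700333*(1/574) = 1237/198 + 2700333/574 = 133843993/28413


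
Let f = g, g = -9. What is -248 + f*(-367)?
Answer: 3055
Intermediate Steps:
f = -9
-248 + f*(-367) = -248 - 9*(-367) = -248 + 3303 = 3055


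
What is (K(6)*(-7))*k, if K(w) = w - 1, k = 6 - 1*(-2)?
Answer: -280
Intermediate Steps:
k = 8 (k = 6 + 2 = 8)
K(w) = -1 + w
(K(6)*(-7))*k = ((-1 + 6)*(-7))*8 = (5*(-7))*8 = -35*8 = -280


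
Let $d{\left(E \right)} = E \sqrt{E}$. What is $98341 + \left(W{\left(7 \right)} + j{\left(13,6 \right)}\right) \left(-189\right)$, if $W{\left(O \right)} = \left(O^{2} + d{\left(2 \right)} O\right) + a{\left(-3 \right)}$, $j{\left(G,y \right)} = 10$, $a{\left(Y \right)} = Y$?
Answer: $87757 - 2646 \sqrt{2} \approx 84015.0$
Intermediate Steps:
$d{\left(E \right)} = E^{\frac{3}{2}}$
$W{\left(O \right)} = -3 + O^{2} + 2 O \sqrt{2}$ ($W{\left(O \right)} = \left(O^{2} + 2^{\frac{3}{2}} O\right) - 3 = \left(O^{2} + 2 \sqrt{2} O\right) - 3 = \left(O^{2} + 2 O \sqrt{2}\right) - 3 = -3 + O^{2} + 2 O \sqrt{2}$)
$98341 + \left(W{\left(7 \right)} + j{\left(13,6 \right)}\right) \left(-189\right) = 98341 + \left(\left(-3 + 7^{2} + 2 \cdot 7 \sqrt{2}\right) + 10\right) \left(-189\right) = 98341 + \left(\left(-3 + 49 + 14 \sqrt{2}\right) + 10\right) \left(-189\right) = 98341 + \left(\left(46 + 14 \sqrt{2}\right) + 10\right) \left(-189\right) = 98341 + \left(56 + 14 \sqrt{2}\right) \left(-189\right) = 98341 - \left(10584 + 2646 \sqrt{2}\right) = 87757 - 2646 \sqrt{2}$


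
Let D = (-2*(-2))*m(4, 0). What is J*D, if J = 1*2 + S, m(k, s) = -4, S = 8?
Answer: -160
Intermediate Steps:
J = 10 (J = 1*2 + 8 = 2 + 8 = 10)
D = -16 (D = -2*(-2)*(-4) = 4*(-4) = -16)
J*D = 10*(-16) = -160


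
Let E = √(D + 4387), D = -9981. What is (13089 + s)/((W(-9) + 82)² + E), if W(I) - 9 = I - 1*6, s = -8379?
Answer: 906832/1112259 - 157*I*√5594/1112259 ≈ 0.81531 - 0.010557*I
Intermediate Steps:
W(I) = 3 + I (W(I) = 9 + (I - 1*6) = 9 + (I - 6) = 9 + (-6 + I) = 3 + I)
E = I*√5594 (E = √(-9981 + 4387) = √(-5594) = I*√5594 ≈ 74.793*I)
(13089 + s)/((W(-9) + 82)² + E) = (13089 - 8379)/(((3 - 9) + 82)² + I*√5594) = 4710/((-6 + 82)² + I*√5594) = 4710/(76² + I*√5594) = 4710/(5776 + I*√5594)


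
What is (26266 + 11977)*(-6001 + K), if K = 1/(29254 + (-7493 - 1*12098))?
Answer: -2217622157866/9663 ≈ -2.2950e+8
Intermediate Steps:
K = 1/9663 (K = 1/(29254 + (-7493 - 12098)) = 1/(29254 - 19591) = 1/9663 ≈ 0.00010349)
(26266 + 11977)*(-6001 + K) = (26266 + 11977)*(-6001 + 1/9663) = 38243*(-57987662/9663) = -2217622157866/9663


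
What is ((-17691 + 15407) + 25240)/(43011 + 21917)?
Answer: 5739/16232 ≈ 0.35356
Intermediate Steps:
((-17691 + 15407) + 25240)/(43011 + 21917) = (-2284 + 25240)/64928 = 22956*(1/64928) = 5739/16232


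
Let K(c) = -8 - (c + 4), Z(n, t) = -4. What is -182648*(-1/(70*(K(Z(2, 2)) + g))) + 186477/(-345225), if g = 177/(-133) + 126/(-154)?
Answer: -110050926393/427158400 ≈ -257.63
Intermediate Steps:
g = -3144/1463 (g = 177*(-1/133) + 126*(-1/154) = -177/133 - 9/11 = -3144/1463 ≈ -2.1490)
K(c) = -12 - c (K(c) = -8 - (4 + c) = -8 + (-4 - c) = -12 - c)
-182648*(-1/(70*(K(Z(2, 2)) + g))) + 186477/(-345225) = -182648*(-1/(70*((-12 - 1*(-4)) - 3144/1463))) + 186477/(-345225) = -182648*(-1/(70*((-12 + 4) - 3144/1463))) + 186477*(-1/345225) = -182648*(-1/(70*(-8 - 3144/1463))) - 62159/115075 = -182648/((-14848/1463*(-70))) - 62159/115075 = -182648/148480/209 - 62159/115075 = -182648*209/148480 - 62159/115075 = -4771679/18560 - 62159/115075 = -110050926393/427158400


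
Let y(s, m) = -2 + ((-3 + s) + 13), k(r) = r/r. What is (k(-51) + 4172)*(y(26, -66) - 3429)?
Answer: -14167335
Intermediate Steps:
k(r) = 1
y(s, m) = 8 + s (y(s, m) = -2 + (10 + s) = 8 + s)
(k(-51) + 4172)*(y(26, -66) - 3429) = (1 + 4172)*((8 + 26) - 3429) = 4173*(34 - 3429) = 4173*(-3395) = -14167335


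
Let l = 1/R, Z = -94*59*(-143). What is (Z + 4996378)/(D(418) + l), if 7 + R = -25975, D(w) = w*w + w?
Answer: 150421645792/4550539443 ≈ 33.056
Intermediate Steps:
D(w) = w + w² (D(w) = w² + w = w + w²)
Z = 793078 (Z = -5546*(-143) = 793078)
R = -25982 (R = -7 - 25975 = -25982)
l = -1/25982 (l = 1/(-25982) = -1/25982 ≈ -3.8488e-5)
(Z + 4996378)/(D(418) + l) = (793078 + 4996378)/(418*(1 + 418) - 1/25982) = 5789456/(418*419 - 1/25982) = 5789456/(175142 - 1/25982) = 5789456/(4550539443/25982) = 5789456*(25982/4550539443) = 150421645792/4550539443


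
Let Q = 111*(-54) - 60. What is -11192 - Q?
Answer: -5138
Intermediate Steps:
Q = -6054 (Q = -5994 - 60 = -6054)
-11192 - Q = -11192 - 1*(-6054) = -11192 + 6054 = -5138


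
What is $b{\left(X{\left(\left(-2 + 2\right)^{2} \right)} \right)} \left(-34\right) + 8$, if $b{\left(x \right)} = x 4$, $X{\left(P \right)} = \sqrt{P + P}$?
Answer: $8$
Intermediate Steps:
$X{\left(P \right)} = \sqrt{2} \sqrt{P}$ ($X{\left(P \right)} = \sqrt{2 P} = \sqrt{2} \sqrt{P}$)
$b{\left(x \right)} = 4 x$
$b{\left(X{\left(\left(-2 + 2\right)^{2} \right)} \right)} \left(-34\right) + 8 = 4 \sqrt{2} \sqrt{\left(-2 + 2\right)^{2}} \left(-34\right) + 8 = 4 \sqrt{2} \sqrt{0^{2}} \left(-34\right) + 8 = 4 \sqrt{2} \sqrt{0} \left(-34\right) + 8 = 4 \sqrt{2} \cdot 0 \left(-34\right) + 8 = 4 \cdot 0 \left(-34\right) + 8 = 0 \left(-34\right) + 8 = 0 + 8 = 8$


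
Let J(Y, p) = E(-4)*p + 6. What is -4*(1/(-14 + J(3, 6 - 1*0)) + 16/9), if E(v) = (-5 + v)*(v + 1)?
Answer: -4946/693 ≈ -7.1371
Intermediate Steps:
E(v) = (1 + v)*(-5 + v) (E(v) = (-5 + v)*(1 + v) = (1 + v)*(-5 + v))
J(Y, p) = 6 + 27*p (J(Y, p) = (-5 + (-4)² - 4*(-4))*p + 6 = (-5 + 16 + 16)*p + 6 = 27*p + 6 = 6 + 27*p)
-4*(1/(-14 + J(3, 6 - 1*0)) + 16/9) = -4*(1/(-14 + (6 + 27*(6 - 1*0))) + 16/9) = -4*(1/(-14 + (6 + 27*(6 + 0))) + 16*(⅑)) = -4*(1/(-14 + (6 + 27*6)) + 16/9) = -4*(1/(-14 + (6 + 162)) + 16/9) = -4*(1/(-14 + 168) + 16/9) = -4*(1/154 + 16/9) = -4*2473/1386 = -4946/693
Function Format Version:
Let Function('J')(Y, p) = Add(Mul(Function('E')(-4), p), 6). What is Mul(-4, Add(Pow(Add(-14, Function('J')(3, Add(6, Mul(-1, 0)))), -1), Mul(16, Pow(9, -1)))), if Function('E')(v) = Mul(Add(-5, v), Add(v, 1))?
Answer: Rational(-4946, 693) ≈ -7.1371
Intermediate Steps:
Function('E')(v) = Mul(Add(1, v), Add(-5, v)) (Function('E')(v) = Mul(Add(-5, v), Add(1, v)) = Mul(Add(1, v), Add(-5, v)))
Function('J')(Y, p) = Add(6, Mul(27, p)) (Function('J')(Y, p) = Add(Mul(Add(-5, Pow(-4, 2), Mul(-4, -4)), p), 6) = Add(Mul(Add(-5, 16, 16), p), 6) = Add(Mul(27, p), 6) = Add(6, Mul(27, p)))
Mul(-4, Add(Pow(Add(-14, Function('J')(3, Add(6, Mul(-1, 0)))), -1), Mul(16, Pow(9, -1)))) = Mul(-4, Add(Pow(Add(-14, Add(6, Mul(27, Add(6, Mul(-1, 0))))), -1), Mul(16, Pow(9, -1)))) = Mul(-4, Add(Pow(Add(-14, Add(6, Mul(27, Add(6, 0)))), -1), Mul(16, Rational(1, 9)))) = Mul(-4, Add(Pow(Add(-14, Add(6, Mul(27, 6))), -1), Rational(16, 9))) = Mul(-4, Add(Pow(Add(-14, Add(6, 162)), -1), Rational(16, 9))) = Mul(-4, Add(Pow(Add(-14, 168), -1), Rational(16, 9))) = Mul(-4, Add(Pow(154, -1), Rational(16, 9))) = Mul(-4, Add(Rational(1, 154), Rational(16, 9))) = Mul(-4, Rational(2473, 1386)) = Rational(-4946, 693)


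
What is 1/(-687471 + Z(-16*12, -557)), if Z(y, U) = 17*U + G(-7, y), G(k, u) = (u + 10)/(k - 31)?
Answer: -19/13241769 ≈ -1.4349e-6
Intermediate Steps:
G(k, u) = (10 + u)/(-31 + k)
Z(y, U) = -5/19 + 17*U - y/38 (Z(y, U) = 17*U + (10 + y)/(-31 - 7) = 17*U + (10 + y)/(-38) = 17*U - (10 + y)/38 = 17*U + (-5/19 - y/38) = -5/19 + 17*U - y/38)
1/(-687471 + Z(-16*12, -557)) = 1/(-687471 + (-5/19 + 17*(-557) - (-8)*12/19)) = 1/(-687471 + (-5/19 - 9469 - 1/38*(-192))) = 1/(-687471 + (-5/19 - 9469 + 96/19)) = 1/(-687471 - 179820/19) = 1/(-13241769/19) = -19/13241769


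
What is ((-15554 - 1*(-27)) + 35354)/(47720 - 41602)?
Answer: 19827/6118 ≈ 3.2408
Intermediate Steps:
((-15554 - 1*(-27)) + 35354)/(47720 - 41602) = ((-15554 + 27) + 35354)/6118 = (-15527 + 35354)*(1/6118) = 19827*(1/6118) = 19827/6118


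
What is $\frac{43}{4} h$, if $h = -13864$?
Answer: $-149038$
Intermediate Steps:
$\frac{43}{4} h = \frac{43}{4} \left(-13864\right) = -149038$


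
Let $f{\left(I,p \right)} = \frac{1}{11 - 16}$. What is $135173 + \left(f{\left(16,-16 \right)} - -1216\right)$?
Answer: $\frac{681944}{5} \approx 1.3639 \cdot 10^{5}$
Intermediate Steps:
$f{\left(I,p \right)} = - \frac{1}{5}$ ($f{\left(I,p \right)} = \frac{1}{-5} = - \frac{1}{5}$)
$135173 + \left(f{\left(16,-16 \right)} - -1216\right) = 135173 - - \frac{6079}{5} = 135173 + \left(- \frac{1}{5} + 1216\right) = 135173 + \frac{6079}{5} = \frac{681944}{5}$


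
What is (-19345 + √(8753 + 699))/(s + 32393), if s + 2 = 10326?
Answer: -19345/42717 + 2*√2363/42717 ≈ -0.45059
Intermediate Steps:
s = 10324 (s = -2 + 10326 = 10324)
(-19345 + √(8753 + 699))/(s + 32393) = (-19345 + √(8753 + 699))/(10324 + 32393) = (-19345 + √9452)/42717 = (-19345 + 2*√2363)*(1/42717) = -19345/42717 + 2*√2363/42717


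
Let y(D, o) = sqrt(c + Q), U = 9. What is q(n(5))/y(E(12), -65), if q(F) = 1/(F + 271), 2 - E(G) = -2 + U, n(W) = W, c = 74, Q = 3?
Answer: sqrt(77)/21252 ≈ 0.00041290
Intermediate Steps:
E(G) = -5 (E(G) = 2 - (-2 + 9) = 2 - 1*7 = 2 - 7 = -5)
q(F) = 1/(271 + F)
y(D, o) = sqrt(77) (y(D, o) = sqrt(74 + 3) = sqrt(77))
q(n(5))/y(E(12), -65) = 1/((271 + 5)*(sqrt(77))) = (sqrt(77)/77)/276 = sqrt(77)/21252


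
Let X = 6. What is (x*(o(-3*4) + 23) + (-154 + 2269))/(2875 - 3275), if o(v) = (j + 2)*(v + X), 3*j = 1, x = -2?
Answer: -2097/400 ≈ -5.2425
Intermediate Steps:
j = ⅓ (j = (⅓)*1 = ⅓ ≈ 0.33333)
o(v) = 14 + 7*v/3 (o(v) = (⅓ + 2)*(v + 6) = 7*(6 + v)/3 = 14 + 7*v/3)
(x*(o(-3*4) + 23) + (-154 + 2269))/(2875 - 3275) = (-2*((14 + 7*(-3*4)/3) + 23) + (-154 + 2269))/(2875 - 3275) = (-2*((14 + (7/3)*(-12)) + 23) + 2115)/(-400) = (-2*((14 - 28) + 23) + 2115)*(-1/400) = (-2*(-14 + 23) + 2115)*(-1/400) = (-2*9 + 2115)*(-1/400) = (-18 + 2115)*(-1/400) = 2097*(-1/400) = -2097/400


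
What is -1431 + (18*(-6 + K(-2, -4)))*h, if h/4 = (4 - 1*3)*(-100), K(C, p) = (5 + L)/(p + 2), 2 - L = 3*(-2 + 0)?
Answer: 88569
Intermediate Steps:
L = 8 (L = 2 - 3*(-2 + 0) = 2 - 3*(-2) = 2 - 1*(-6) = 2 + 6 = 8)
K(C, p) = 13/(2 + p) (K(C, p) = (5 + 8)/(p + 2) = 13/(2 + p))
h = -400 (h = 4*((4 - 1*3)*(-100)) = 4*((4 - 3)*(-100)) = 4*(1*(-100)) = 4*(-100) = -400)
-1431 + (18*(-6 + K(-2, -4)))*h = -1431 + (18*(-6 + 13/(2 - 4)))*(-400) = -1431 + (18*(-6 + 13/(-2)))*(-400) = -1431 + (18*(-6 + 13*(-1/2)))*(-400) = -1431 + (18*(-6 - 13/2))*(-400) = -1431 + (18*(-25/2))*(-400) = -1431 - 225*(-400) = -1431 + 90000 = 88569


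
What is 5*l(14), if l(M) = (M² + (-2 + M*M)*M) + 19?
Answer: 14655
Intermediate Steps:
l(M) = 19 + M² + M*(-2 + M²) (l(M) = (M² + (-2 + M²)*M) + 19 = (M² + M*(-2 + M²)) + 19 = 19 + M² + M*(-2 + M²))
5*l(14) = 5*(19 + 14² + 14³ - 2*14) = 5*(19 + 196 + 2744 - 28) = 5*2931 = 14655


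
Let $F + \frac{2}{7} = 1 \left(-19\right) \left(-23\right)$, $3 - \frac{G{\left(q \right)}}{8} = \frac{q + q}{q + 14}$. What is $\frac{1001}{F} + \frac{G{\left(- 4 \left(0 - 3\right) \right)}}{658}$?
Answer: $\frac{30299095}{13074789} \approx 2.3174$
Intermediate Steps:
$G{\left(q \right)} = 24 - \frac{16 q}{14 + q}$ ($G{\left(q \right)} = 24 - 8 \frac{q + q}{q + 14} = 24 - 8 \frac{2 q}{14 + q} = 24 - \frac{16 q}{14 + q}$)
$F = \frac{3057}{7}$ ($F = - \frac{2}{7} + 1 \left(-19\right) \left(-23\right) = - \frac{2}{7} - -437 = - \frac{2}{7} + 437 = \frac{3057}{7} \approx 436.71$)
$\frac{1001}{F} + \frac{G{\left(- 4 \left(0 - 3\right) \right)}}{658} = \frac{1001}{\frac{3057}{7}} + \frac{8 \frac{1}{14 - 4 \left(0 - 3\right)} \left(42 - 4 \left(0 - 3\right)\right)}{658} = 1001 \cdot \frac{7}{3057} + \frac{8 \left(42 - -12\right)}{14 - -12} \cdot \frac{1}{658} = \frac{7007}{3057} + \frac{8 \left(42 + 12\right)}{14 + 12} \cdot \frac{1}{658} = \frac{7007}{3057} + 8 \cdot \frac{1}{26} \cdot 54 \cdot \frac{1}{658} = \frac{7007}{3057} + \frac{216}{13} \cdot \frac{1}{658} = \frac{7007}{3057} + \frac{108}{4277} = \frac{30299095}{13074789}$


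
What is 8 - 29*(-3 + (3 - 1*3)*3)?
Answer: 95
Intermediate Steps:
8 - 29*(-3 + (3 - 1*3)*3) = 8 - 29*(-3 + (3 - 3)*3) = 8 - 29*(-3 + 0*3) = 8 - 29*(-3 + 0) = 8 - 29*(-3) = 8 + 87 = 95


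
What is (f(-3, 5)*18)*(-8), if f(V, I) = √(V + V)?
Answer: -144*I*√6 ≈ -352.73*I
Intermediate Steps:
f(V, I) = √2*√V (f(V, I) = √(2*V) = √2*√V)
(f(-3, 5)*18)*(-8) = ((√2*√(-3))*18)*(-8) = ((√2*(I*√3))*18)*(-8) = ((I*√6)*18)*(-8) = (18*I*√6)*(-8) = -144*I*√6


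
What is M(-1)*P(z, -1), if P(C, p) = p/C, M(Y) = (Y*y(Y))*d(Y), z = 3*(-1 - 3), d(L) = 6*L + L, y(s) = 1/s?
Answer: -7/12 ≈ -0.58333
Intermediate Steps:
d(L) = 7*L
z = -12 (z = 3*(-4) = -12)
M(Y) = 7*Y (M(Y) = (Y/Y)*(7*Y) = 1*(7*Y) = 7*Y)
M(-1)*P(z, -1) = (7*(-1))*(-1/(-12)) = -(-7)*(-1)/12 = -7*1/12 = -7/12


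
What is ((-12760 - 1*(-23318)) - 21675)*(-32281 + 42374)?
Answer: -112203881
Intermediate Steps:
((-12760 - 1*(-23318)) - 21675)*(-32281 + 42374) = ((-12760 + 23318) - 21675)*10093 = (10558 - 21675)*10093 = -11117*10093 = -112203881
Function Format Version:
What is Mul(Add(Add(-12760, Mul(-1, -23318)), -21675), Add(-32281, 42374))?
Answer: -112203881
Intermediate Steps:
Mul(Add(Add(-12760, Mul(-1, -23318)), -21675), Add(-32281, 42374)) = Mul(Add(Add(-12760, 23318), -21675), 10093) = Mul(Add(10558, -21675), 10093) = Mul(-11117, 10093) = -112203881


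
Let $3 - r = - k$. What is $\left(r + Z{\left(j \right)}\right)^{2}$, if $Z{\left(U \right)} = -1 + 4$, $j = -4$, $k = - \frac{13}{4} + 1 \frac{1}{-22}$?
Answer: $\frac{14161}{1936} \approx 7.3146$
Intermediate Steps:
$k = - \frac{145}{44}$ ($k = \left(-13\right) \frac{1}{4} + 1 \left(- \frac{1}{22}\right) = - \frac{13}{4} - \frac{1}{22} = - \frac{145}{44} \approx -3.2955$)
$Z{\left(U \right)} = 3$
$r = - \frac{13}{44}$ ($r = 3 - \left(-1\right) \left(- \frac{145}{44}\right) = 3 - \frac{145}{44} = - \frac{13}{44} \approx -0.29545$)
$\left(r + Z{\left(j \right)}\right)^{2} = \left(- \frac{13}{44} + 3\right)^{2} = \left(\frac{119}{44}\right)^{2} = \frac{14161}{1936}$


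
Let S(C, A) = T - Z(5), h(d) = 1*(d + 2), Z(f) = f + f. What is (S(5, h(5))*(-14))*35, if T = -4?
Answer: 6860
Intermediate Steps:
Z(f) = 2*f
h(d) = 2 + d (h(d) = 1*(2 + d) = 2 + d)
S(C, A) = -14 (S(C, A) = -4 - 2*5 = -4 - 1*10 = -4 - 10 = -14)
(S(5, h(5))*(-14))*35 = -14*(-14)*35 = 196*35 = 6860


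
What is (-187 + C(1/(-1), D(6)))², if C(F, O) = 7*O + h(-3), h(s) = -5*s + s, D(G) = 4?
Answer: 21609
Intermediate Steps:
h(s) = -4*s
C(F, O) = 12 + 7*O (C(F, O) = 7*O - 4*(-3) = 7*O + 12 = 12 + 7*O)
(-187 + C(1/(-1), D(6)))² = (-187 + (12 + 7*4))² = (-187 + (12 + 28))² = (-187 + 40)² = (-147)² = 21609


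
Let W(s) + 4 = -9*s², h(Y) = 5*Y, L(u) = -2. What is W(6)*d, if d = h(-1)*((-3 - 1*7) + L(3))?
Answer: -19680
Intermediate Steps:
W(s) = -4 - 9*s²
d = 60 (d = (5*(-1))*((-3 - 1*7) - 2) = -5*((-3 - 7) - 2) = -5*(-10 - 2) = -5*(-12) = 60)
W(6)*d = (-4 - 9*6²)*60 = (-4 - 9*36)*60 = (-4 - 324)*60 = -328*60 = -19680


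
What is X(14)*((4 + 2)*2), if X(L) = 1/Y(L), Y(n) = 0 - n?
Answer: -6/7 ≈ -0.85714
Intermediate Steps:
Y(n) = -n
X(L) = -1/L (X(L) = 1/(-L) = -1/L)
X(14)*((4 + 2)*2) = (-1/14)*((4 + 2)*2) = (-1*1/14)*(6*2) = -1/14*12 = -6/7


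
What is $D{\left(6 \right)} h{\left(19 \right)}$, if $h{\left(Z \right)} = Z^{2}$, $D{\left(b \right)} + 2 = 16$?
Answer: $5054$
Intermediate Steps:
$D{\left(b \right)} = 14$ ($D{\left(b \right)} = -2 + 16 = 14$)
$D{\left(6 \right)} h{\left(19 \right)} = 14 \cdot 19^{2} = 14 \cdot 361 = 5054$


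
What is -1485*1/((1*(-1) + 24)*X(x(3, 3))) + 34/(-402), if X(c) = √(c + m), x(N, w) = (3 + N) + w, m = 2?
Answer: -17/201 - 135*√11/23 ≈ -19.552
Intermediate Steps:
x(N, w) = 3 + N + w
X(c) = √(2 + c) (X(c) = √(c + 2) = √(2 + c))
-1485*1/((1*(-1) + 24)*X(x(3, 3))) + 34/(-402) = -1485*1/(√(2 + (3 + 3 + 3))*(1*(-1) + 24)) + 34/(-402) = -1485*1/((-1 + 24)*√(2 + 9)) + 34*(-1/402) = -1485*√11/253 - 17/201 = -135*√11/23 - 17/201 = -17/201 - 135*√11/23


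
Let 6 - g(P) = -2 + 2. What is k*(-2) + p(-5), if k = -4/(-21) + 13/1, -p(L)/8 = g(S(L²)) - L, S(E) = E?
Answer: -2402/21 ≈ -114.38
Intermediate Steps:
g(P) = 6 (g(P) = 6 - (-2 + 2) = 6 - 1*0 = 6 + 0 = 6)
p(L) = -48 + 8*L (p(L) = -8*(6 - L) = -48 + 8*L)
k = 277/21 (k = -4*(-1/21) + 13*1 = 4/21 + 13 = 277/21 ≈ 13.190)
k*(-2) + p(-5) = (277/21)*(-2) + (-48 + 8*(-5)) = -554/21 + (-48 - 40) = -554/21 - 88 = -2402/21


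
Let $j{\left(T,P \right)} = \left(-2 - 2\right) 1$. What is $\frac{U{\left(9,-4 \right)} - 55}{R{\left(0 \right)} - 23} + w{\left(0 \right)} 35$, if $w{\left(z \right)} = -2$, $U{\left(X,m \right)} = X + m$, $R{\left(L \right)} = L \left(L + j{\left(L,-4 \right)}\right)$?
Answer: $- \frac{1560}{23} \approx -67.826$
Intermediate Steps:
$j{\left(T,P \right)} = -4$ ($j{\left(T,P \right)} = \left(-4\right) 1 = -4$)
$R{\left(L \right)} = L \left(-4 + L\right)$ ($R{\left(L \right)} = L \left(L - 4\right) = L \left(-4 + L\right)$)
$\frac{U{\left(9,-4 \right)} - 55}{R{\left(0 \right)} - 23} + w{\left(0 \right)} 35 = \frac{\left(9 - 4\right) - 55}{0 \left(-4 + 0\right) - 23} - 70 = \frac{5 - 55}{0 \left(-4\right) - 23} - 70 = - \frac{50}{0 - 23} - 70 = - \frac{50}{-23} - 70 = \left(-50\right) \left(- \frac{1}{23}\right) - 70 = \frac{50}{23} - 70 = - \frac{1560}{23}$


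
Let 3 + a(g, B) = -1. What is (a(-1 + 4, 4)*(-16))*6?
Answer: 384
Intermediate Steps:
a(g, B) = -4 (a(g, B) = -3 - 1 = -4)
(a(-1 + 4, 4)*(-16))*6 = -4*(-16)*6 = 64*6 = 384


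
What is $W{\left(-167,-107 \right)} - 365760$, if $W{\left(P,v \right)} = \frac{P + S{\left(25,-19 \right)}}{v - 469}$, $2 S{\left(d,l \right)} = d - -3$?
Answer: $- \frac{23408623}{64} \approx -3.6576 \cdot 10^{5}$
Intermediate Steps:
$S{\left(d,l \right)} = \frac{3}{2} + \frac{d}{2}$ ($S{\left(d,l \right)} = \frac{d - -3}{2} = \frac{d + 3}{2} = \frac{3 + d}{2} = \frac{3}{2} + \frac{d}{2}$)
$W{\left(P,v \right)} = \frac{14 + P}{-469 + v}$ ($W{\left(P,v \right)} = \frac{P + \left(\frac{3}{2} + \frac{1}{2} \cdot 25\right)}{v - 469} = \frac{P + \left(\frac{3}{2} + \frac{25}{2}\right)}{-469 + v} = \frac{P + 14}{-469 + v} = \frac{14 + P}{-469 + v}$)
$W{\left(-167,-107 \right)} - 365760 = \frac{14 - 167}{-469 - 107} - 365760 = \frac{1}{-576} \left(-153\right) - 365760 = \left(- \frac{1}{576}\right) \left(-153\right) - 365760 = \frac{17}{64} - 365760 = - \frac{23408623}{64}$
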